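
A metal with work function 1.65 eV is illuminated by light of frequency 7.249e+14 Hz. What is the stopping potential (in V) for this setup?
1.3479 V

The stopping potential V_s satisfies: eV_s = KE_max

First, find KE_max using Einstein's equation:
E_photon = hf = (6.626×10⁻³⁴ J·s)(7.249e+14 Hz) = 2.9979 eV
KE_max = E_photon - φ = 2.9979 - 1.65 = 1.3479 eV

Since eV_s = KE_max:
V_s = KE_max/e = 1.3479 V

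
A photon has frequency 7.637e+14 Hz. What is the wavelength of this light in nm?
392.55 nm

Using the wave equation: c = fλ

Solving for wavelength:
λ = c/f = (3×10⁸ m/s) / (7.637e+14 Hz)
λ = 392.55 nm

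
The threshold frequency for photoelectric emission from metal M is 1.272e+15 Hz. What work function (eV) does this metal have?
5.26 eV

At the threshold frequency, photon energy equals work function:
φ = hf₀

Calculating:
φ = (6.626×10⁻³⁴ J·s)(1.272e+15 Hz)
φ = 5.26 eV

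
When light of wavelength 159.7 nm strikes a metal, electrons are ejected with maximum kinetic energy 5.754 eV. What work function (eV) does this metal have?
2.01 eV

From Einstein's photoelectric equation: KE_max = hf - φ = hc/λ - φ

Rearranging for φ:
φ = hc/λ - KE_max

Calculate photon energy:
E_photon = hc/λ = 7.7636 eV

Therefore:
φ = 7.7636 - 5.754 = 2.01 eV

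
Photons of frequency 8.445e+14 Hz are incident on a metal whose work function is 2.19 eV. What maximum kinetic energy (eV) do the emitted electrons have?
1.3026 eV

Using Einstein's photoelectric equation: KE_max = hf - φ

First, calculate the photon energy:
E_photon = hf = (6.626×10⁻³⁴ J·s)(8.445e+14 Hz)
E_photon = 3.4926 eV

Then, the maximum kinetic energy:
KE_max = E_photon - φ = 3.4926 eV - 2.19 eV = 1.3026 eV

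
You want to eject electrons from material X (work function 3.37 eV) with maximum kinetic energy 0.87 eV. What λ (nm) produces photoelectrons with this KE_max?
292.42 nm

From Einstein's equation: KE_max = hc/λ - φ

Rearranging for λ:
hc/λ = KE_max + φ
λ = hc/(KE_max + φ)

Required photon energy:
E_photon = KE_max + φ = 0.87 + 3.37 = 4.24 eV

Required wavelength:
λ = hc/E_photon = (6.626×10⁻³⁴)(3×10⁸) / (4.24 × 1.602×10⁻¹⁹)
λ = 292.42 nm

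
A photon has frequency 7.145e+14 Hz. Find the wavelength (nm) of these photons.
419.58 nm

Using the wave equation: c = fλ

Solving for wavelength:
λ = c/f = (3×10⁸ m/s) / (7.145e+14 Hz)
λ = 419.58 nm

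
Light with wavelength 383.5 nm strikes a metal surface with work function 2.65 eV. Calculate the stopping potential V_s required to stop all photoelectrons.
0.5830 V

The stopping potential V_s satisfies: eV_s = KE_max

First, find KE_max using Einstein's equation:
E_photon = hc/λ = 3.2330 eV
KE_max = E_photon - φ = 3.2330 - 2.65 = 0.5830 eV

Since eV_s = KE_max:
V_s = KE_max/e = 0.5830 V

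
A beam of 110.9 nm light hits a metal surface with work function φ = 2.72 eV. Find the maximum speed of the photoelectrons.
1.7251e+06 m/s

First, find the maximum kinetic energy:
E_photon = hc/λ = 11.1798 eV
KE_max = E_photon - φ = 11.1798 - 2.72 = 8.4598 eV

Convert to Joules: KE_max = 8.4598 × 1.602×10⁻¹⁹ J = 1.3554e-18 J

Then use KE = ½mv² to find velocity:
v = √(2·KE/m) = √(2 × 1.3554e-18 J / 9.109e-31 kg)
v = 1.7251e+06 m/s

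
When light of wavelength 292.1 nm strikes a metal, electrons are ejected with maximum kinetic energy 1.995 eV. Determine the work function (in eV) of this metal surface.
2.25 eV

From Einstein's photoelectric equation: KE_max = hf - φ = hc/λ - φ

Rearranging for φ:
φ = hc/λ - KE_max

Calculate photon energy:
E_photon = hc/λ = 4.2446 eV

Therefore:
φ = 4.2446 - 1.995 = 2.25 eV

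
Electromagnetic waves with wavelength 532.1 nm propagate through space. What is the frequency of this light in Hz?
5.6341e+14 Hz

Using the wave equation: c = fλ

Solving for frequency:
f = c/λ = (3×10⁸ m/s) / (532.1×10⁻⁹ m)
f = 5.6341e+14 Hz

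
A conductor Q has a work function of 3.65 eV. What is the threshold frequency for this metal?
8.8257e+14 Hz

The threshold frequency is when the photon energy equals the work function:
hf₀ = φ

Solving for f₀:
f₀ = φ/h = (3.65 eV × 1.602×10⁻¹⁹ J/eV) / (6.626×10⁻³⁴ J·s)
f₀ = 8.8257e+14 Hz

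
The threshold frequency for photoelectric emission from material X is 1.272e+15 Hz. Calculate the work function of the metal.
5.26 eV

At the threshold frequency, photon energy equals work function:
φ = hf₀

Calculating:
φ = (6.626×10⁻³⁴ J·s)(1.272e+15 Hz)
φ = 5.26 eV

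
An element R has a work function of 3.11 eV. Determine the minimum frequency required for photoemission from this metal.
7.5199e+14 Hz

The threshold frequency is when the photon energy equals the work function:
hf₀ = φ

Solving for f₀:
f₀ = φ/h = (3.11 eV × 1.602×10⁻¹⁹ J/eV) / (6.626×10⁻³⁴ J·s)
f₀ = 7.5199e+14 Hz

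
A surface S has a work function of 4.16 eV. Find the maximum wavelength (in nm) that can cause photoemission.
298.04 nm

The threshold wavelength is when the photon energy equals the work function:
hc/λ₀ = φ

Solving for λ₀:
λ₀ = hc/φ = (6.626×10⁻³⁴ J·s)(3×10⁸ m/s) / (4.16 eV × 1.602×10⁻¹⁹ J/eV)
λ₀ = 298.04 nm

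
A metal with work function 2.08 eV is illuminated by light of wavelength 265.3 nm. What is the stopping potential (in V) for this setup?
2.5934 V

The stopping potential V_s satisfies: eV_s = KE_max

First, find KE_max using Einstein's equation:
E_photon = hc/λ = 4.6734 eV
KE_max = E_photon - φ = 4.6734 - 2.08 = 2.5934 eV

Since eV_s = KE_max:
V_s = KE_max/e = 2.5934 V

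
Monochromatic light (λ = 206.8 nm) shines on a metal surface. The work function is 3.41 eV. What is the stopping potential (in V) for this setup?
2.5854 V

The stopping potential V_s satisfies: eV_s = KE_max

First, find KE_max using Einstein's equation:
E_photon = hc/λ = 5.9954 eV
KE_max = E_photon - φ = 5.9954 - 3.41 = 2.5854 eV

Since eV_s = KE_max:
V_s = KE_max/e = 2.5854 V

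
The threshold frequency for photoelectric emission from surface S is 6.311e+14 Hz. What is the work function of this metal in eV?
2.61 eV

At the threshold frequency, photon energy equals work function:
φ = hf₀

Calculating:
φ = (6.626×10⁻³⁴ J·s)(6.311e+14 Hz)
φ = 2.61 eV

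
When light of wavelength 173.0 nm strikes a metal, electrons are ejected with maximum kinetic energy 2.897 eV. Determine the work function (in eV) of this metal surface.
4.27 eV

From Einstein's photoelectric equation: KE_max = hf - φ = hc/λ - φ

Rearranging for φ:
φ = hc/λ - KE_max

Calculate photon energy:
E_photon = hc/λ = 7.1667 eV

Therefore:
φ = 7.1667 - 2.897 = 4.27 eV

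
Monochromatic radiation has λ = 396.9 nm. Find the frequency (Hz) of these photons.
7.5533e+14 Hz

Using the wave equation: c = fλ

Solving for frequency:
f = c/λ = (3×10⁸ m/s) / (396.9×10⁻⁹ m)
f = 7.5533e+14 Hz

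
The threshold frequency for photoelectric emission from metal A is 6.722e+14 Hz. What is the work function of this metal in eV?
2.78 eV

At the threshold frequency, photon energy equals work function:
φ = hf₀

Calculating:
φ = (6.626×10⁻³⁴ J·s)(6.722e+14 Hz)
φ = 2.78 eV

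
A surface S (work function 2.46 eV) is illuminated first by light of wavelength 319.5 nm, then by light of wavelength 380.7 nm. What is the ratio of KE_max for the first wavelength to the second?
1.7830

Using Einstein's equation: KE_max = hc/λ - φ

For λ₁ = 319.5 nm:
E₁ = hc/λ₁ = 3.8806 eV
KE₁ = E₁ - φ = 3.8806 - 2.46 = 1.4206 eV

For λ₂ = 380.7 nm:
E₂ = hc/λ₂ = 3.2567 eV
KE₂ = E₂ - φ = 3.2567 - 2.46 = 0.7967 eV

Ratio: KE₁/KE₂ = 1.4206/0.7967 = 1.7830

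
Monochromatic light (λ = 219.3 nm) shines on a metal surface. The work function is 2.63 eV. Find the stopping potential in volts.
3.0236 V

The stopping potential V_s satisfies: eV_s = KE_max

First, find KE_max using Einstein's equation:
E_photon = hc/λ = 5.6536 eV
KE_max = E_photon - φ = 5.6536 - 2.63 = 3.0236 eV

Since eV_s = KE_max:
V_s = KE_max/e = 3.0236 V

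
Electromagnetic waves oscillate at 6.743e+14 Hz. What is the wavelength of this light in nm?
444.60 nm

Using the wave equation: c = fλ

Solving for wavelength:
λ = c/f = (3×10⁸ m/s) / (6.743e+14 Hz)
λ = 444.60 nm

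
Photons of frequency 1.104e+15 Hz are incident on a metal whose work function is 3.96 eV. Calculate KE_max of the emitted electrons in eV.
0.6058 eV

Using Einstein's photoelectric equation: KE_max = hf - φ

First, calculate the photon energy:
E_photon = hf = (6.626×10⁻³⁴ J·s)(1.104e+15 Hz)
E_photon = 4.5658 eV

Then, the maximum kinetic energy:
KE_max = E_photon - φ = 4.5658 eV - 3.96 eV = 0.6058 eV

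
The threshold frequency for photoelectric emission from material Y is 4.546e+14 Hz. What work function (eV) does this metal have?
1.88 eV

At the threshold frequency, photon energy equals work function:
φ = hf₀

Calculating:
φ = (6.626×10⁻³⁴ J·s)(4.546e+14 Hz)
φ = 1.88 eV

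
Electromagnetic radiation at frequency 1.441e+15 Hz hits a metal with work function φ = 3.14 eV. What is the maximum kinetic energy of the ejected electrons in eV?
2.8195 eV

Using Einstein's photoelectric equation: KE_max = hf - φ

First, calculate the photon energy:
E_photon = hf = (6.626×10⁻³⁴ J·s)(1.441e+15 Hz)
E_photon = 5.9595 eV

Then, the maximum kinetic energy:
KE_max = E_photon - φ = 5.9595 eV - 3.14 eV = 2.8195 eV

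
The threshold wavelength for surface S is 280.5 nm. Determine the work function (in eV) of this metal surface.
4.42 eV

At the threshold wavelength, photon energy equals work function:
φ = hc/λ₀

Calculating:
φ = (6.626×10⁻³⁴ J·s)(3×10⁸ m/s) / (280.5×10⁻⁹ m)
φ = 4.42 eV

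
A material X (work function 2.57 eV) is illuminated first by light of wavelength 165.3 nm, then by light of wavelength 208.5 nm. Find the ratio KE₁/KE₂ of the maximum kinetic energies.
1.4603

Using Einstein's equation: KE_max = hc/λ - φ

For λ₁ = 165.3 nm:
E₁ = hc/λ₁ = 7.5006 eV
KE₁ = E₁ - φ = 7.5006 - 2.57 = 4.9306 eV

For λ₂ = 208.5 nm:
E₂ = hc/λ₂ = 5.9465 eV
KE₂ = E₂ - φ = 5.9465 - 2.57 = 3.3765 eV

Ratio: KE₁/KE₂ = 4.9306/3.3765 = 1.4603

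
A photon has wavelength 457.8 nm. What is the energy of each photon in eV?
2.7083 eV

Using E = hf = hc/λ:

E = hc/λ = (6.626×10⁻³⁴ J·s)(3×10⁸ m/s) / (457.8×10⁻⁹ m)
E = 2.7083 eV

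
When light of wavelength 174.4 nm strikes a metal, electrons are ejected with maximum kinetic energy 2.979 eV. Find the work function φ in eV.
4.13 eV

From Einstein's photoelectric equation: KE_max = hf - φ = hc/λ - φ

Rearranging for φ:
φ = hc/λ - KE_max

Calculate photon energy:
E_photon = hc/λ = 7.1092 eV

Therefore:
φ = 7.1092 - 2.979 = 4.13 eV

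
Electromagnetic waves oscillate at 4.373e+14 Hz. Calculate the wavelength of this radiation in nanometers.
685.55 nm

Using the wave equation: c = fλ

Solving for wavelength:
λ = c/f = (3×10⁸ m/s) / (4.373e+14 Hz)
λ = 685.55 nm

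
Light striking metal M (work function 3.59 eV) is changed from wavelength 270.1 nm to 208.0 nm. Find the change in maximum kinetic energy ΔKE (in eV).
1.3705 eV

Using Einstein's equation: KE_max = hc/λ - φ

For λ₁ = 270.1 nm:
KE₁ = hc/λ₁ - φ = 4.5903 - 3.59 = 1.0003 eV

For λ₂ = 208.0 nm:
KE₂ = hc/λ₂ - φ = 5.9608 - 3.59 = 2.3708 eV

Change in KE:
ΔKE = KE₂ - KE₁ = 2.3708 - 1.0003 = 1.3705 eV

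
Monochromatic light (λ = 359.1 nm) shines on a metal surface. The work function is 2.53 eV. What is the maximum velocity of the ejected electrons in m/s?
5.6969e+05 m/s

First, find the maximum kinetic energy:
E_photon = hc/λ = 3.4526 eV
KE_max = E_photon - φ = 3.4526 - 2.53 = 0.9226 eV

Convert to Joules: KE_max = 0.9226 × 1.602×10⁻¹⁹ J = 1.4782e-19 J

Then use KE = ½mv² to find velocity:
v = √(2·KE/m) = √(2 × 1.4782e-19 J / 9.109e-31 kg)
v = 5.6969e+05 m/s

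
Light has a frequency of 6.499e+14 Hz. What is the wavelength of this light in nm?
461.29 nm

Using the wave equation: c = fλ

Solving for wavelength:
λ = c/f = (3×10⁸ m/s) / (6.499e+14 Hz)
λ = 461.29 nm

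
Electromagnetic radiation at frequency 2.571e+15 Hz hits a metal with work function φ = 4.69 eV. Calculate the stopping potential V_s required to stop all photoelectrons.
5.9428 V

The stopping potential V_s satisfies: eV_s = KE_max

First, find KE_max using Einstein's equation:
E_photon = hf = (6.626×10⁻³⁴ J·s)(2.571e+15 Hz) = 10.6328 eV
KE_max = E_photon - φ = 10.6328 - 4.69 = 5.9428 eV

Since eV_s = KE_max:
V_s = KE_max/e = 5.9428 V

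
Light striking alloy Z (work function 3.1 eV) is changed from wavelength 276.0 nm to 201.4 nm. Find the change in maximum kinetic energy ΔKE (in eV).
1.6639 eV

Using Einstein's equation: KE_max = hc/λ - φ

For λ₁ = 276.0 nm:
KE₁ = hc/λ₁ - φ = 4.4922 - 3.1 = 1.3922 eV

For λ₂ = 201.4 nm:
KE₂ = hc/λ₂ - φ = 6.1561 - 3.1 = 3.0561 eV

Change in KE:
ΔKE = KE₂ - KE₁ = 3.0561 - 1.3922 = 1.6639 eV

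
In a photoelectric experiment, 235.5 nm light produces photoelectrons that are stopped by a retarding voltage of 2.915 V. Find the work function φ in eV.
2.35 eV

The stopping potential gives the maximum kinetic energy: KE_max = eV_s = 2.915 eV

From Einstein's photoelectric equation: KE_max = hc/λ - φ
Rearranging: φ = hc/λ - KE_max

Calculate photon energy:
E_photon = hc/λ = (6.626×10⁻³⁴ J·s)(3×10⁸ m/s) / (235.5×10⁻⁹ m) = 5.2647 eV

Therefore:
φ = 5.2647 - 2.915 = 2.35 eV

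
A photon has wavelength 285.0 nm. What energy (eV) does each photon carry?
4.3503 eV

Using E = hf = hc/λ:

E = hc/λ = (6.626×10⁻³⁴ J·s)(3×10⁸ m/s) / (285.0×10⁻⁹ m)
E = 4.3503 eV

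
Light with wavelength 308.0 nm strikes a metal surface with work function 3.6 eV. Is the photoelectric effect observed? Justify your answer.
Yes

For photoemission, the photon energy must exceed the work function.

Photon energy: E = hc/λ = 4.0255 eV
Work function: φ = 3.6 eV

Since E_photon (4.0255 eV) > φ (3.6 eV), photoemission WILL occur.
The threshold wavelength is λ₀ = hc/φ = 344.4 nm.
Since 308.0 nm < 344.4 nm, the light has sufficient energy.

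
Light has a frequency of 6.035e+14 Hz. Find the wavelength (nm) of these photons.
496.76 nm

Using the wave equation: c = fλ

Solving for wavelength:
λ = c/f = (3×10⁸ m/s) / (6.035e+14 Hz)
λ = 496.76 nm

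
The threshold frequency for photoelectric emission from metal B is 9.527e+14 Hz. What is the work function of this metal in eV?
3.94 eV

At the threshold frequency, photon energy equals work function:
φ = hf₀

Calculating:
φ = (6.626×10⁻³⁴ J·s)(9.527e+14 Hz)
φ = 3.94 eV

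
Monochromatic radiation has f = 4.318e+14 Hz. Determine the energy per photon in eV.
1.7858 eV

Using E = hf:

E = hf = (6.626×10⁻³⁴ J·s)(4.318e+14 Hz)
E = 1.7858 eV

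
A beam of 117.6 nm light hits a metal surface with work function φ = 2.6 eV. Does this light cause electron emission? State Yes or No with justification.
Yes

For photoemission, the photon energy must exceed the work function.

Photon energy: E = hc/λ = 10.5429 eV
Work function: φ = 2.6 eV

Since E_photon (10.5429 eV) > φ (2.6 eV), photoemission WILL occur.
The threshold wavelength is λ₀ = hc/φ = 476.9 nm.
Since 117.6 nm < 476.9 nm, the light has sufficient energy.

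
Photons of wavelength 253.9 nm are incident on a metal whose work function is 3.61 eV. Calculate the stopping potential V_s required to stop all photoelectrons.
1.2732 V

The stopping potential V_s satisfies: eV_s = KE_max

First, find KE_max using Einstein's equation:
E_photon = hc/λ = 4.8832 eV
KE_max = E_photon - φ = 4.8832 - 3.61 = 1.2732 eV

Since eV_s = KE_max:
V_s = KE_max/e = 1.2732 V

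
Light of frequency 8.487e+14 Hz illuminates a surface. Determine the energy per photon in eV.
3.5099 eV

Using E = hf:

E = hf = (6.626×10⁻³⁴ J·s)(8.487e+14 Hz)
E = 3.5099 eV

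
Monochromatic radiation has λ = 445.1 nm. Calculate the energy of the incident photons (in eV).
2.7855 eV

Using E = hf = hc/λ:

E = hc/λ = (6.626×10⁻³⁴ J·s)(3×10⁸ m/s) / (445.1×10⁻⁹ m)
E = 2.7855 eV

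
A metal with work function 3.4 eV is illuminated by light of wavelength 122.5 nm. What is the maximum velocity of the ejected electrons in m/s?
1.5376e+06 m/s

First, find the maximum kinetic energy:
E_photon = hc/λ = 10.1212 eV
KE_max = E_photon - φ = 10.1212 - 3.4 = 6.7212 eV

Convert to Joules: KE_max = 6.7212 × 1.602×10⁻¹⁹ J = 1.0768e-18 J

Then use KE = ½mv² to find velocity:
v = √(2·KE/m) = √(2 × 1.0768e-18 J / 9.109e-31 kg)
v = 1.5376e+06 m/s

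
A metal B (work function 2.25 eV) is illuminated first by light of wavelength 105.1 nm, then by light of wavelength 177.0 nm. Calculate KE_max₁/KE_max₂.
2.0078

Using Einstein's equation: KE_max = hc/λ - φ

For λ₁ = 105.1 nm:
E₁ = hc/λ₁ = 11.7968 eV
KE₁ = E₁ - φ = 11.7968 - 2.25 = 9.5468 eV

For λ₂ = 177.0 nm:
E₂ = hc/λ₂ = 7.0048 eV
KE₂ = E₂ - φ = 7.0048 - 2.25 = 4.7548 eV

Ratio: KE₁/KE₂ = 9.5468/4.7548 = 2.0078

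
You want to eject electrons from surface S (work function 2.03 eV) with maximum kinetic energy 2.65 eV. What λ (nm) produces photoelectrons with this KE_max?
264.92 nm

From Einstein's equation: KE_max = hc/λ - φ

Rearranging for λ:
hc/λ = KE_max + φ
λ = hc/(KE_max + φ)

Required photon energy:
E_photon = KE_max + φ = 2.65 + 2.03 = 4.68 eV

Required wavelength:
λ = hc/E_photon = (6.626×10⁻³⁴)(3×10⁸) / (4.68 × 1.602×10⁻¹⁹)
λ = 264.92 nm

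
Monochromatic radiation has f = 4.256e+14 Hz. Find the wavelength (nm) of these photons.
704.40 nm

Using the wave equation: c = fλ

Solving for wavelength:
λ = c/f = (3×10⁸ m/s) / (4.256e+14 Hz)
λ = 704.40 nm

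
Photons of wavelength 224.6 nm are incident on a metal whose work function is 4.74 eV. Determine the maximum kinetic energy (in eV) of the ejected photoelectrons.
0.7802 eV

Using Einstein's photoelectric equation: KE_max = hf - φ = hc/λ - φ

First, calculate the photon energy:
E_photon = hc/λ = (6.626×10⁻³⁴ J·s)(3×10⁸ m/s) / (224.6×10⁻⁹ m)
E_photon = 5.5202 eV

Then, the maximum kinetic energy:
KE_max = E_photon - φ = 5.5202 eV - 4.74 eV = 0.7802 eV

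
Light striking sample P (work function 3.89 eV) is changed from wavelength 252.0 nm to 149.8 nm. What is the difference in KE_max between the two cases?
3.3566 eV

Using Einstein's equation: KE_max = hc/λ - φ

For λ₁ = 252.0 nm:
KE₁ = hc/λ₁ - φ = 4.9200 - 3.89 = 1.0300 eV

For λ₂ = 149.8 nm:
KE₂ = hc/λ₂ - φ = 8.2766 - 3.89 = 4.3866 eV

Change in KE:
ΔKE = KE₂ - KE₁ = 4.3866 - 1.0300 = 3.3566 eV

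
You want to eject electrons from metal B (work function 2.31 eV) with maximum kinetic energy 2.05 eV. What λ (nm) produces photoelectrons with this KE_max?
284.37 nm

From Einstein's equation: KE_max = hc/λ - φ

Rearranging for λ:
hc/λ = KE_max + φ
λ = hc/(KE_max + φ)

Required photon energy:
E_photon = KE_max + φ = 2.05 + 2.31 = 4.36 eV

Required wavelength:
λ = hc/E_photon = (6.626×10⁻³⁴)(3×10⁸) / (4.36 × 1.602×10⁻¹⁹)
λ = 284.37 nm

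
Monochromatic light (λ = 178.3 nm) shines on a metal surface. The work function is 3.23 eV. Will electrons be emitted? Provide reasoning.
Yes

For photoemission, the photon energy must exceed the work function.

Photon energy: E = hc/λ = 6.9537 eV
Work function: φ = 3.23 eV

Since E_photon (6.9537 eV) > φ (3.23 eV), photoemission WILL occur.
The threshold wavelength is λ₀ = hc/φ = 383.9 nm.
Since 178.3 nm < 383.9 nm, the light has sufficient energy.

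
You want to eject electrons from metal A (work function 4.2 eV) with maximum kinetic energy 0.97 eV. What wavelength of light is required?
239.81 nm

From Einstein's equation: KE_max = hc/λ - φ

Rearranging for λ:
hc/λ = KE_max + φ
λ = hc/(KE_max + φ)

Required photon energy:
E_photon = KE_max + φ = 0.97 + 4.2 = 5.17 eV

Required wavelength:
λ = hc/E_photon = (6.626×10⁻³⁴)(3×10⁸) / (5.17 × 1.602×10⁻¹⁹)
λ = 239.81 nm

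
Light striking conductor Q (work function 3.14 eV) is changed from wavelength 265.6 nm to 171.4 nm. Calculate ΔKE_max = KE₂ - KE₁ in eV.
2.5655 eV

Using Einstein's equation: KE_max = hc/λ - φ

For λ₁ = 265.6 nm:
KE₁ = hc/λ₁ - φ = 4.6681 - 3.14 = 1.5281 eV

For λ₂ = 171.4 nm:
KE₂ = hc/λ₂ - φ = 7.2336 - 3.14 = 4.0936 eV

Change in KE:
ΔKE = KE₂ - KE₁ = 4.0936 - 1.5281 = 2.5655 eV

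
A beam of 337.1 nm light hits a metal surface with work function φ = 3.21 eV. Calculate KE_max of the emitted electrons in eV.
0.4680 eV

Using Einstein's photoelectric equation: KE_max = hf - φ = hc/λ - φ

First, calculate the photon energy:
E_photon = hc/λ = (6.626×10⁻³⁴ J·s)(3×10⁸ m/s) / (337.1×10⁻⁹ m)
E_photon = 3.6780 eV

Then, the maximum kinetic energy:
KE_max = E_photon - φ = 3.6780 eV - 3.21 eV = 0.4680 eV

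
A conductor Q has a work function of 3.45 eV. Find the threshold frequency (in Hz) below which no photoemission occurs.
8.3421e+14 Hz

The threshold frequency is when the photon energy equals the work function:
hf₀ = φ

Solving for f₀:
f₀ = φ/h = (3.45 eV × 1.602×10⁻¹⁹ J/eV) / (6.626×10⁻³⁴ J·s)
f₀ = 8.3421e+14 Hz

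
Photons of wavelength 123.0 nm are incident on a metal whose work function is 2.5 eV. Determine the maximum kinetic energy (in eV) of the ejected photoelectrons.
7.5800 eV

Using Einstein's photoelectric equation: KE_max = hf - φ = hc/λ - φ

First, calculate the photon energy:
E_photon = hc/λ = (6.626×10⁻³⁴ J·s)(3×10⁸ m/s) / (123.0×10⁻⁹ m)
E_photon = 10.0800 eV

Then, the maximum kinetic energy:
KE_max = E_photon - φ = 10.0800 eV - 2.5 eV = 7.5800 eV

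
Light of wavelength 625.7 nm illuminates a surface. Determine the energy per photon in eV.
1.9815 eV

Using E = hf = hc/λ:

E = hc/λ = (6.626×10⁻³⁴ J·s)(3×10⁸ m/s) / (625.7×10⁻⁹ m)
E = 1.9815 eV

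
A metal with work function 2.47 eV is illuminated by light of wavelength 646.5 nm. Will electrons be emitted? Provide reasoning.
No

For photoemission, the photon energy must exceed the work function.

Photon energy: E = hc/λ = 1.9178 eV
Work function: φ = 2.47 eV

Since E_photon (1.9178 eV) < φ (2.47 eV), photoemission will NOT occur.
The threshold wavelength is λ₀ = hc/φ = 502.0 nm.
Since 646.5 nm > 502.0 nm, the photons lack sufficient energy.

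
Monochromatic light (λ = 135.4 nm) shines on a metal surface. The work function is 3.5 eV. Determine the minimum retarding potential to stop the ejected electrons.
5.6569 V

The stopping potential V_s satisfies: eV_s = KE_max

First, find KE_max using Einstein's equation:
E_photon = hc/λ = 9.1569 eV
KE_max = E_photon - φ = 9.1569 - 3.5 = 5.6569 eV

Since eV_s = KE_max:
V_s = KE_max/e = 5.6569 V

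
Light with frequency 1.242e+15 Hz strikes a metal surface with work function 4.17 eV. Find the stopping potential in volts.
0.9665 V

The stopping potential V_s satisfies: eV_s = KE_max

First, find KE_max using Einstein's equation:
E_photon = hf = (6.626×10⁻³⁴ J·s)(1.242e+15 Hz) = 5.1365 eV
KE_max = E_photon - φ = 5.1365 - 4.17 = 0.9665 eV

Since eV_s = KE_max:
V_s = KE_max/e = 0.9665 V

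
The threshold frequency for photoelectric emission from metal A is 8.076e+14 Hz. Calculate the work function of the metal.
3.34 eV

At the threshold frequency, photon energy equals work function:
φ = hf₀

Calculating:
φ = (6.626×10⁻³⁴ J·s)(8.076e+14 Hz)
φ = 3.34 eV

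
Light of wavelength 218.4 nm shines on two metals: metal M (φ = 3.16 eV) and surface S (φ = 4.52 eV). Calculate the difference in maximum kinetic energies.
1.3600 eV

Using KE_max = hc/λ - φ for each metal:

Photon energy: E = hc/λ = 5.6769 eV

For metal M (φ₁ = 3.16 eV):
KE₁ = E - φ₁ = 5.6769 - 3.16 = 2.5169 eV

For surface S (φ₂ = 4.52 eV):
KE₂ = E - φ₂ = 5.6769 - 4.52 = 1.1569 eV

Difference:
ΔKE = KE₁ - KE₂ = 2.5169 - 1.1569 = 1.3600 eV

Note: The difference equals the difference in work functions: 4.52 - 3.16 = 1.36 eV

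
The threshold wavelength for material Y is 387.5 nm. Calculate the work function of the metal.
3.20 eV

At the threshold wavelength, photon energy equals work function:
φ = hc/λ₀

Calculating:
φ = (6.626×10⁻³⁴ J·s)(3×10⁸ m/s) / (387.5×10⁻⁹ m)
φ = 3.20 eV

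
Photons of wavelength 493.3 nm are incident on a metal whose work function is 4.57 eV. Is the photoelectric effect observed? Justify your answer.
No

For photoemission, the photon energy must exceed the work function.

Photon energy: E = hc/λ = 2.5134 eV
Work function: φ = 4.57 eV

Since E_photon (2.5134 eV) < φ (4.57 eV), photoemission will NOT occur.
The threshold wavelength is λ₀ = hc/φ = 271.3 nm.
Since 493.3 nm > 271.3 nm, the photons lack sufficient energy.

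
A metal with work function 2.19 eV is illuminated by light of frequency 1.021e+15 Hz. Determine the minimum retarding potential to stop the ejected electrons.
2.0325 V

The stopping potential V_s satisfies: eV_s = KE_max

First, find KE_max using Einstein's equation:
E_photon = hf = (6.626×10⁻³⁴ J·s)(1.021e+15 Hz) = 4.2225 eV
KE_max = E_photon - φ = 4.2225 - 2.19 = 2.0325 eV

Since eV_s = KE_max:
V_s = KE_max/e = 2.0325 V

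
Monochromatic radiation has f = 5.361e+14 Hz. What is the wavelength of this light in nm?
559.21 nm

Using the wave equation: c = fλ

Solving for wavelength:
λ = c/f = (3×10⁸ m/s) / (5.361e+14 Hz)
λ = 559.21 nm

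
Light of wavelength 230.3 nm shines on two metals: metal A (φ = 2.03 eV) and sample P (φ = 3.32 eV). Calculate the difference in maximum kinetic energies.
1.2900 eV

Using KE_max = hc/λ - φ for each metal:

Photon energy: E = hc/λ = 5.3836 eV

For metal A (φ₁ = 2.03 eV):
KE₁ = E - φ₁ = 5.3836 - 2.03 = 3.3536 eV

For sample P (φ₂ = 3.32 eV):
KE₂ = E - φ₂ = 5.3836 - 3.32 = 2.0636 eV

Difference:
ΔKE = KE₁ - KE₂ = 3.3536 - 2.0636 = 1.2900 eV

Note: The difference equals the difference in work functions: 3.32 - 2.03 = 1.29 eV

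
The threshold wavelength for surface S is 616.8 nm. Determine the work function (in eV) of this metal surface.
2.01 eV

At the threshold wavelength, photon energy equals work function:
φ = hc/λ₀

Calculating:
φ = (6.626×10⁻³⁴ J·s)(3×10⁸ m/s) / (616.8×10⁻⁹ m)
φ = 2.01 eV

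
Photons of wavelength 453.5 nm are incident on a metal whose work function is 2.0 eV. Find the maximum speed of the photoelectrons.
5.0811e+05 m/s

First, find the maximum kinetic energy:
E_photon = hc/λ = 2.7339 eV
KE_max = E_photon - φ = 2.7339 - 2.0 = 0.7339 eV

Convert to Joules: KE_max = 0.7339 × 1.602×10⁻¹⁹ J = 1.1759e-19 J

Then use KE = ½mv² to find velocity:
v = √(2·KE/m) = √(2 × 1.1759e-19 J / 9.109e-31 kg)
v = 5.0811e+05 m/s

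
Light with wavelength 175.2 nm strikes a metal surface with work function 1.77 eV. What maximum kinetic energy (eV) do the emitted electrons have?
5.3067 eV

Using Einstein's photoelectric equation: KE_max = hf - φ = hc/λ - φ

First, calculate the photon energy:
E_photon = hc/λ = (6.626×10⁻³⁴ J·s)(3×10⁸ m/s) / (175.2×10⁻⁹ m)
E_photon = 7.0767 eV

Then, the maximum kinetic energy:
KE_max = E_photon - φ = 7.0767 eV - 1.77 eV = 5.3067 eV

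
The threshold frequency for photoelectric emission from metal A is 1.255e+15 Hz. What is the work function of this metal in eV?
5.19 eV

At the threshold frequency, photon energy equals work function:
φ = hf₀

Calculating:
φ = (6.626×10⁻³⁴ J·s)(1.255e+15 Hz)
φ = 5.19 eV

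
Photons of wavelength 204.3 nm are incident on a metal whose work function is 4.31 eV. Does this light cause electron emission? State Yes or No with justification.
Yes

For photoemission, the photon energy must exceed the work function.

Photon energy: E = hc/λ = 6.0687 eV
Work function: φ = 4.31 eV

Since E_photon (6.0687 eV) > φ (4.31 eV), photoemission WILL occur.
The threshold wavelength is λ₀ = hc/φ = 287.7 nm.
Since 204.3 nm < 287.7 nm, the light has sufficient energy.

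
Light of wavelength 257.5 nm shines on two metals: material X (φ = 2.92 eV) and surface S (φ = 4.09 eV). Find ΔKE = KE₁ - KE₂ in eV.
1.1700 eV

Using KE_max = hc/λ - φ for each metal:

Photon energy: E = hc/λ = 4.8149 eV

For material X (φ₁ = 2.92 eV):
KE₁ = E - φ₁ = 4.8149 - 2.92 = 1.8949 eV

For surface S (φ₂ = 4.09 eV):
KE₂ = E - φ₂ = 4.8149 - 4.09 = 0.7249 eV

Difference:
ΔKE = KE₁ - KE₂ = 1.8949 - 0.7249 = 1.1700 eV

Note: The difference equals the difference in work functions: 4.09 - 2.92 = 1.17 eV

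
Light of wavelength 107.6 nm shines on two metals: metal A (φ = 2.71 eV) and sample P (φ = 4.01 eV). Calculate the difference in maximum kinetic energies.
1.3000 eV

Using KE_max = hc/λ - φ for each metal:

Photon energy: E = hc/λ = 11.5227 eV

For metal A (φ₁ = 2.71 eV):
KE₁ = E - φ₁ = 11.5227 - 2.71 = 8.8127 eV

For sample P (φ₂ = 4.01 eV):
KE₂ = E - φ₂ = 11.5227 - 4.01 = 7.5127 eV

Difference:
ΔKE = KE₁ - KE₂ = 8.8127 - 7.5127 = 1.3000 eV

Note: The difference equals the difference in work functions: 4.01 - 2.71 = 1.30 eV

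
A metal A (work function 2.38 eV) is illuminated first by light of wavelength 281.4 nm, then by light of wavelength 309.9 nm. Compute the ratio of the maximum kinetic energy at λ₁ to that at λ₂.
1.2500

Using Einstein's equation: KE_max = hc/λ - φ

For λ₁ = 281.4 nm:
E₁ = hc/λ₁ = 4.4060 eV
KE₁ = E₁ - φ = 4.4060 - 2.38 = 2.0260 eV

For λ₂ = 309.9 nm:
E₂ = hc/λ₂ = 4.0008 eV
KE₂ = E₂ - φ = 4.0008 - 2.38 = 1.6208 eV

Ratio: KE₁/KE₂ = 2.0260/1.6208 = 1.2500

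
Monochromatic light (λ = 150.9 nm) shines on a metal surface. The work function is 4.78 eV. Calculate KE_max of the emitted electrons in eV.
3.4363 eV

Using Einstein's photoelectric equation: KE_max = hf - φ = hc/λ - φ

First, calculate the photon energy:
E_photon = hc/λ = (6.626×10⁻³⁴ J·s)(3×10⁸ m/s) / (150.9×10⁻⁹ m)
E_photon = 8.2163 eV

Then, the maximum kinetic energy:
KE_max = E_photon - φ = 8.2163 eV - 4.78 eV = 3.4363 eV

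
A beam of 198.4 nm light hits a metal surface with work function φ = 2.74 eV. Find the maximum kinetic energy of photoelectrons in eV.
3.5092 eV

Using Einstein's photoelectric equation: KE_max = hf - φ = hc/λ - φ

First, calculate the photon energy:
E_photon = hc/λ = (6.626×10⁻³⁴ J·s)(3×10⁸ m/s) / (198.4×10⁻⁹ m)
E_photon = 6.2492 eV

Then, the maximum kinetic energy:
KE_max = E_photon - φ = 6.2492 eV - 2.74 eV = 3.5092 eV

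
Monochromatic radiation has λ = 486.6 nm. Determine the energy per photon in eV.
2.5480 eV

Using E = hf = hc/λ:

E = hc/λ = (6.626×10⁻³⁴ J·s)(3×10⁸ m/s) / (486.6×10⁻⁹ m)
E = 2.5480 eV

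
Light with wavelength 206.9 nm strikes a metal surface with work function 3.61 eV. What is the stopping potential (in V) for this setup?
2.3825 V

The stopping potential V_s satisfies: eV_s = KE_max

First, find KE_max using Einstein's equation:
E_photon = hc/λ = 5.9925 eV
KE_max = E_photon - φ = 5.9925 - 3.61 = 2.3825 eV

Since eV_s = KE_max:
V_s = KE_max/e = 2.3825 V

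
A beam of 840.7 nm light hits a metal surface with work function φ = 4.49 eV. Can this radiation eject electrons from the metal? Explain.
No

For photoemission, the photon energy must exceed the work function.

Photon energy: E = hc/λ = 1.4748 eV
Work function: φ = 4.49 eV

Since E_photon (1.4748 eV) < φ (4.49 eV), photoemission will NOT occur.
The threshold wavelength is λ₀ = hc/φ = 276.1 nm.
Since 840.7 nm > 276.1 nm, the photons lack sufficient energy.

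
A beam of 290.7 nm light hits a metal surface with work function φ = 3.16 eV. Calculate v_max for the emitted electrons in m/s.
6.2346e+05 m/s

First, find the maximum kinetic energy:
E_photon = hc/λ = 4.2650 eV
KE_max = E_photon - φ = 4.2650 - 3.16 = 1.1050 eV

Convert to Joules: KE_max = 1.1050 × 1.602×10⁻¹⁹ J = 1.7704e-19 J

Then use KE = ½mv² to find velocity:
v = √(2·KE/m) = √(2 × 1.7704e-19 J / 9.109e-31 kg)
v = 6.2346e+05 m/s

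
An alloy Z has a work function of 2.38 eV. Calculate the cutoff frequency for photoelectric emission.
5.7548e+14 Hz

The threshold frequency is when the photon energy equals the work function:
hf₀ = φ

Solving for f₀:
f₀ = φ/h = (2.38 eV × 1.602×10⁻¹⁹ J/eV) / (6.626×10⁻³⁴ J·s)
f₀ = 5.7548e+14 Hz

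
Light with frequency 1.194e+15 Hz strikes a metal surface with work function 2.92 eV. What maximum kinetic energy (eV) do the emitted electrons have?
2.0180 eV

Using Einstein's photoelectric equation: KE_max = hf - φ

First, calculate the photon energy:
E_photon = hf = (6.626×10⁻³⁴ J·s)(1.194e+15 Hz)
E_photon = 4.9380 eV

Then, the maximum kinetic energy:
KE_max = E_photon - φ = 4.9380 eV - 2.92 eV = 2.0180 eV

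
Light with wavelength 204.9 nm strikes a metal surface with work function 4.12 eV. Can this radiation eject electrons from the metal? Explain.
Yes

For photoemission, the photon energy must exceed the work function.

Photon energy: E = hc/λ = 6.0510 eV
Work function: φ = 4.12 eV

Since E_photon (6.0510 eV) > φ (4.12 eV), photoemission WILL occur.
The threshold wavelength is λ₀ = hc/φ = 300.9 nm.
Since 204.9 nm < 300.9 nm, the light has sufficient energy.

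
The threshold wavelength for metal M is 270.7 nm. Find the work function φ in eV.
4.58 eV

At the threshold wavelength, photon energy equals work function:
φ = hc/λ₀

Calculating:
φ = (6.626×10⁻³⁴ J·s)(3×10⁸ m/s) / (270.7×10⁻⁹ m)
φ = 4.58 eV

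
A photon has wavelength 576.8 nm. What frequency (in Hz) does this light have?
5.1975e+14 Hz

Using the wave equation: c = fλ

Solving for frequency:
f = c/λ = (3×10⁸ m/s) / (576.8×10⁻⁹ m)
f = 5.1975e+14 Hz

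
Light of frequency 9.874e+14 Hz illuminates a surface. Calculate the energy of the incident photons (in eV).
4.0836 eV

Using E = hf:

E = hf = (6.626×10⁻³⁴ J·s)(9.874e+14 Hz)
E = 4.0836 eV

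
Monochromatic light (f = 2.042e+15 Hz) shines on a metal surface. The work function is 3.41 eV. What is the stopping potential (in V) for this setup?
5.0350 V

The stopping potential V_s satisfies: eV_s = KE_max

First, find KE_max using Einstein's equation:
E_photon = hf = (6.626×10⁻³⁴ J·s)(2.042e+15 Hz) = 8.4450 eV
KE_max = E_photon - φ = 8.4450 - 3.41 = 5.0350 eV

Since eV_s = KE_max:
V_s = KE_max/e = 5.0350 V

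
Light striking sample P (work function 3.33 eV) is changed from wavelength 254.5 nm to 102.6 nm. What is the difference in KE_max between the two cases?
7.2126 eV

Using Einstein's equation: KE_max = hc/λ - φ

For λ₁ = 254.5 nm:
KE₁ = hc/λ₁ - φ = 4.8717 - 3.33 = 1.5417 eV

For λ₂ = 102.6 nm:
KE₂ = hc/λ₂ - φ = 12.0842 - 3.33 = 8.7542 eV

Change in KE:
ΔKE = KE₂ - KE₁ = 8.7542 - 1.5417 = 7.2126 eV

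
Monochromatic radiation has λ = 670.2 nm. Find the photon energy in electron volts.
1.8500 eV

Using E = hf = hc/λ:

E = hc/λ = (6.626×10⁻³⁴ J·s)(3×10⁸ m/s) / (670.2×10⁻⁹ m)
E = 1.8500 eV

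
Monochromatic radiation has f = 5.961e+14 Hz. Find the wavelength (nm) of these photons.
502.92 nm

Using the wave equation: c = fλ

Solving for wavelength:
λ = c/f = (3×10⁸ m/s) / (5.961e+14 Hz)
λ = 502.92 nm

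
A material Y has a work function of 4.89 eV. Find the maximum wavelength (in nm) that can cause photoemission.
253.55 nm

The threshold wavelength is when the photon energy equals the work function:
hc/λ₀ = φ

Solving for λ₀:
λ₀ = hc/φ = (6.626×10⁻³⁴ J·s)(3×10⁸ m/s) / (4.89 eV × 1.602×10⁻¹⁹ J/eV)
λ₀ = 253.55 nm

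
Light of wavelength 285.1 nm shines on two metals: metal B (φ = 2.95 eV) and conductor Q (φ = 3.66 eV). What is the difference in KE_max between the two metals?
0.7100 eV

Using KE_max = hc/λ - φ for each metal:

Photon energy: E = hc/λ = 4.3488 eV

For metal B (φ₁ = 2.95 eV):
KE₁ = E - φ₁ = 4.3488 - 2.95 = 1.3988 eV

For conductor Q (φ₂ = 3.66 eV):
KE₂ = E - φ₂ = 4.3488 - 3.66 = 0.6888 eV

Difference:
ΔKE = KE₁ - KE₂ = 1.3988 - 0.6888 = 0.7100 eV

Note: The difference equals the difference in work functions: 3.66 - 2.95 = 0.71 eV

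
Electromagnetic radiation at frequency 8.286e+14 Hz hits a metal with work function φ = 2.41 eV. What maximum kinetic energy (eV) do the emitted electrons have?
1.0168 eV

Using Einstein's photoelectric equation: KE_max = hf - φ

First, calculate the photon energy:
E_photon = hf = (6.626×10⁻³⁴ J·s)(8.286e+14 Hz)
E_photon = 3.4268 eV

Then, the maximum kinetic energy:
KE_max = E_photon - φ = 3.4268 eV - 2.41 eV = 1.0168 eV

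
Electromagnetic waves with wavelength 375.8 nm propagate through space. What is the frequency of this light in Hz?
7.9774e+14 Hz

Using the wave equation: c = fλ

Solving for frequency:
f = c/λ = (3×10⁸ m/s) / (375.8×10⁻⁹ m)
f = 7.9774e+14 Hz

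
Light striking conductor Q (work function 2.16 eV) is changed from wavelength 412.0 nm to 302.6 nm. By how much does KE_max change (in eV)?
1.0880 eV

Using Einstein's equation: KE_max = hc/λ - φ

For λ₁ = 412.0 nm:
KE₁ = hc/λ₁ - φ = 3.0093 - 2.16 = 0.8493 eV

For λ₂ = 302.6 nm:
KE₂ = hc/λ₂ - φ = 4.0973 - 2.16 = 1.9373 eV

Change in KE:
ΔKE = KE₂ - KE₁ = 1.9373 - 0.8493 = 1.0880 eV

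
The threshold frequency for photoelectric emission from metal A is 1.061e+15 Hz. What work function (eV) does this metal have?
4.39 eV

At the threshold frequency, photon energy equals work function:
φ = hf₀

Calculating:
φ = (6.626×10⁻³⁴ J·s)(1.061e+15 Hz)
φ = 4.39 eV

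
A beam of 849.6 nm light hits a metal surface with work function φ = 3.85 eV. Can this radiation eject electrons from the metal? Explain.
No

For photoemission, the photon energy must exceed the work function.

Photon energy: E = hc/λ = 1.4593 eV
Work function: φ = 3.85 eV

Since E_photon (1.4593 eV) < φ (3.85 eV), photoemission will NOT occur.
The threshold wavelength is λ₀ = hc/φ = 322.0 nm.
Since 849.6 nm > 322.0 nm, the photons lack sufficient energy.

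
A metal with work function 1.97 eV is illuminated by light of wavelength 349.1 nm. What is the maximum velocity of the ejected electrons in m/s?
7.4587e+05 m/s

First, find the maximum kinetic energy:
E_photon = hc/λ = 3.5515 eV
KE_max = E_photon - φ = 3.5515 - 1.97 = 1.5815 eV

Convert to Joules: KE_max = 1.5815 × 1.602×10⁻¹⁹ J = 2.5339e-19 J

Then use KE = ½mv² to find velocity:
v = √(2·KE/m) = √(2 × 2.5339e-19 J / 9.109e-31 kg)
v = 7.4587e+05 m/s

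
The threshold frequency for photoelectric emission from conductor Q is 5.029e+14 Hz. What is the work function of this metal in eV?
2.08 eV

At the threshold frequency, photon energy equals work function:
φ = hf₀

Calculating:
φ = (6.626×10⁻³⁴ J·s)(5.029e+14 Hz)
φ = 2.08 eV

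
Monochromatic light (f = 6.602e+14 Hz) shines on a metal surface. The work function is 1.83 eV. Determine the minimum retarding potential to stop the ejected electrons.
0.9004 V

The stopping potential V_s satisfies: eV_s = KE_max

First, find KE_max using Einstein's equation:
E_photon = hf = (6.626×10⁻³⁴ J·s)(6.602e+14 Hz) = 2.7304 eV
KE_max = E_photon - φ = 2.7304 - 1.83 = 0.9004 eV

Since eV_s = KE_max:
V_s = KE_max/e = 0.9004 V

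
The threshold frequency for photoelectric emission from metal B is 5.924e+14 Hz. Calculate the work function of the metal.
2.45 eV

At the threshold frequency, photon energy equals work function:
φ = hf₀

Calculating:
φ = (6.626×10⁻³⁴ J·s)(5.924e+14 Hz)
φ = 2.45 eV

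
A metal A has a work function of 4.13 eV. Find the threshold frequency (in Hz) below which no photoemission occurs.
9.9863e+14 Hz

The threshold frequency is when the photon energy equals the work function:
hf₀ = φ

Solving for f₀:
f₀ = φ/h = (4.13 eV × 1.602×10⁻¹⁹ J/eV) / (6.626×10⁻³⁴ J·s)
f₀ = 9.9863e+14 Hz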